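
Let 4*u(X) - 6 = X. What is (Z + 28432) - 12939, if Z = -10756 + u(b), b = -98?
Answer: 4714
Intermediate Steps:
u(X) = 3/2 + X/4
Z = -10779 (Z = -10756 + (3/2 + (¼)*(-98)) = -10756 + (3/2 - 49/2) = -10756 - 23 = -10779)
(Z + 28432) - 12939 = (-10779 + 28432) - 12939 = 17653 - 12939 = 4714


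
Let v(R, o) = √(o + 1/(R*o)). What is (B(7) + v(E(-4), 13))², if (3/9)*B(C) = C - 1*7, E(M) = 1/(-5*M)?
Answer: 189/13 ≈ 14.538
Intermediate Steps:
E(M) = -1/(5*M)
B(C) = -21 + 3*C (B(C) = 3*(C - 1*7) = 3*(C - 7) = 3*(-7 + C) = -21 + 3*C)
v(R, o) = √(o + 1/(R*o))
(B(7) + v(E(-4), 13))² = ((-21 + 3*7) + √(13 + 1/(-⅕/(-4)*13)))² = ((-21 + 21) + √(13 + (1/13)/(-⅕*(-¼))))² = (0 + √(13 + (1/13)/(1/20)))² = (0 + √(13 + 20*(1/13)))² = (0 + √(13 + 20/13))² = (0 + √(189/13))² = (0 + 3*√273/13)² = (3*√273/13)² = 189/13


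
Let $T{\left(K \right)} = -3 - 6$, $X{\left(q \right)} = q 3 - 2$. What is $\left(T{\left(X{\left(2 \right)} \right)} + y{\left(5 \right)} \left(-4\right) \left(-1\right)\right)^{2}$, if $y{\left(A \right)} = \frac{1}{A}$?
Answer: $\frac{1681}{25} \approx 67.24$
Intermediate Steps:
$X{\left(q \right)} = -2 + 3 q$ ($X{\left(q \right)} = 3 q - 2 = -2 + 3 q$)
$T{\left(K \right)} = -9$ ($T{\left(K \right)} = -3 - 6 = -9$)
$\left(T{\left(X{\left(2 \right)} \right)} + y{\left(5 \right)} \left(-4\right) \left(-1\right)\right)^{2} = \left(-9 + \frac{1}{5} \left(-4\right) \left(-1\right)\right)^{2} = \left(-9 - - \frac{4}{5}\right)^{2} = \left(-9 + \frac{4}{5}\right)^{2} = \left(- \frac{41}{5}\right)^{2} = \frac{1681}{25}$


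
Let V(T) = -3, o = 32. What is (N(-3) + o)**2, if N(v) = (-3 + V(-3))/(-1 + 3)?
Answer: 841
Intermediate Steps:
N(v) = -3 (N(v) = (-3 - 3)/(-1 + 3) = -6/2 = -6*1/2 = -3)
(N(-3) + o)**2 = (-3 + 32)**2 = 29**2 = 841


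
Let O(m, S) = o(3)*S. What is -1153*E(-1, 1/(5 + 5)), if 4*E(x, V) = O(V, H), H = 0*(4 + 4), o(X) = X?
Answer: 0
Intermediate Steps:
H = 0 (H = 0*8 = 0)
O(m, S) = 3*S
E(x, V) = 0 (E(x, V) = (3*0)/4 = (1/4)*0 = 0)
-1153*E(-1, 1/(5 + 5)) = -1153*0 = 0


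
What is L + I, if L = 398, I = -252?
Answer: 146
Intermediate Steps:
L + I = 398 - 252 = 146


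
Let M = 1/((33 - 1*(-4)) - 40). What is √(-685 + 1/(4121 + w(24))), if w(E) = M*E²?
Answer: 2*I*√2643592289/3929 ≈ 26.172*I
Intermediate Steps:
M = -⅓ (M = 1/((33 + 4) - 40) = 1/(37 - 40) = 1/(-3) = -⅓ ≈ -0.33333)
w(E) = -E²/3
√(-685 + 1/(4121 + w(24))) = √(-685 + 1/(4121 - ⅓*24²)) = √(-685 + 1/(4121 - ⅓*576)) = √(-685 + 1/(4121 - 192)) = √(-685 + 1/3929) = √(-2691364/3929) = 2*I*√2643592289/3929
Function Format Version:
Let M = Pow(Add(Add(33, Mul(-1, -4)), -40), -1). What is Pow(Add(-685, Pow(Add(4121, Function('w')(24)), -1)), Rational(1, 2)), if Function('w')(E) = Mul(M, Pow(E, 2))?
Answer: Mul(Rational(2, 3929), I, Pow(2643592289, Rational(1, 2))) ≈ Mul(26.172, I)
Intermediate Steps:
M = Rational(-1, 3) (M = Pow(Add(Add(33, 4), -40), -1) = Pow(Add(37, -40), -1) = Pow(-3, -1) = Rational(-1, 3) ≈ -0.33333)
Function('w')(E) = Mul(Rational(-1, 3), Pow(E, 2))
Pow(Add(-685, Pow(Add(4121, Function('w')(24)), -1)), Rational(1, 2)) = Pow(Add(-685, Pow(Add(4121, Mul(Rational(-1, 3), Pow(24, 2))), -1)), Rational(1, 2)) = Pow(Add(-685, Pow(Add(4121, Mul(Rational(-1, 3), 576)), -1)), Rational(1, 2)) = Pow(Add(-685, Pow(Add(4121, -192), -1)), Rational(1, 2)) = Pow(Add(-685, Pow(3929, -1)), Rational(1, 2)) = Pow(Add(-685, Rational(1, 3929)), Rational(1, 2)) = Pow(Rational(-2691364, 3929), Rational(1, 2)) = Mul(Rational(2, 3929), I, Pow(2643592289, Rational(1, 2)))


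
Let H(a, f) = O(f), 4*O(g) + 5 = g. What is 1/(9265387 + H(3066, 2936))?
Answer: 4/37064479 ≈ 1.0792e-7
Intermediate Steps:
O(g) = -5/4 + g/4
H(a, f) = -5/4 + f/4
1/(9265387 + H(3066, 2936)) = 1/(9265387 + (-5/4 + (1/4)*2936)) = 1/(9265387 + (-5/4 + 734)) = 1/(9265387 + 2931/4) = 1/(37064479/4) = 4/37064479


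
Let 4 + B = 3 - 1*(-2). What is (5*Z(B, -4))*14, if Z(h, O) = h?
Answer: 70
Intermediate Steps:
B = 1 (B = -4 + (3 - 1*(-2)) = -4 + (3 + 2) = -4 + 5 = 1)
(5*Z(B, -4))*14 = (5*1)*14 = 5*14 = 70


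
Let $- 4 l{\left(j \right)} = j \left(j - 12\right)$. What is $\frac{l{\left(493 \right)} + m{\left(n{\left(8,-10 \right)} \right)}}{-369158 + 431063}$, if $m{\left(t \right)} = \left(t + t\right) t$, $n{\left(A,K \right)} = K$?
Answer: $- \frac{236333}{247620} \approx -0.95442$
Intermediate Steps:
$m{\left(t \right)} = 2 t^{2}$ ($m{\left(t \right)} = 2 t t = 2 t^{2}$)
$l{\left(j \right)} = - \frac{j \left(-12 + j\right)}{4}$ ($l{\left(j \right)} = - \frac{j \left(j - 12\right)}{4} = - \frac{j \left(-12 + j\right)}{4}$)
$\frac{l{\left(493 \right)} + m{\left(n{\left(8,-10 \right)} \right)}}{-369158 + 431063} = \frac{\frac{1}{4} \cdot 493 \left(12 - 493\right) + 2 \left(-10\right)^{2}}{-369158 + 431063} = \frac{\frac{1}{4} \cdot 493 \left(12 - 493\right) + 2 \cdot 100}{61905} = \left(\frac{1}{4} \cdot 493 \left(-481\right) + 200\right) \frac{1}{61905} = \left(- \frac{237133}{4} + 200\right) \frac{1}{61905} = \left(- \frac{236333}{4}\right) \frac{1}{61905} = - \frac{236333}{247620}$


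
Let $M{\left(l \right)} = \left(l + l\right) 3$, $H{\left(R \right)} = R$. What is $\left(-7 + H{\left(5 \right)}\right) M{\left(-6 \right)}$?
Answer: $72$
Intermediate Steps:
$M{\left(l \right)} = 6 l$ ($M{\left(l \right)} = 2 l 3 = 6 l$)
$\left(-7 + H{\left(5 \right)}\right) M{\left(-6 \right)} = \left(-7 + 5\right) 6 \left(-6\right) = \left(-2\right) \left(-36\right) = 72$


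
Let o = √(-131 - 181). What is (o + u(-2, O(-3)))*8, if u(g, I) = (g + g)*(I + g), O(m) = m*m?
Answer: -224 + 16*I*√78 ≈ -224.0 + 141.31*I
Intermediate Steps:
O(m) = m²
o = 2*I*√78 (o = √(-312) = 2*I*√78 ≈ 17.664*I)
u(g, I) = 2*g*(I + g) (u(g, I) = (2*g)*(I + g) = 2*g*(I + g))
(o + u(-2, O(-3)))*8 = (2*I*√78 + 2*(-2)*((-3)² - 2))*8 = (2*I*√78 + 2*(-2)*(9 - 2))*8 = (2*I*√78 + 2*(-2)*7)*8 = (2*I*√78 - 28)*8 = (-28 + 2*I*√78)*8 = -224 + 16*I*√78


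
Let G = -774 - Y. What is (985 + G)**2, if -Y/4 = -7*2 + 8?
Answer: 34969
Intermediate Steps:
Y = 24 (Y = -4*(-7*2 + 8) = -4*(-14 + 8) = -4*(-6) = 24)
G = -798 (G = -774 - 1*24 = -774 - 24 = -798)
(985 + G)**2 = (985 - 798)**2 = 187**2 = 34969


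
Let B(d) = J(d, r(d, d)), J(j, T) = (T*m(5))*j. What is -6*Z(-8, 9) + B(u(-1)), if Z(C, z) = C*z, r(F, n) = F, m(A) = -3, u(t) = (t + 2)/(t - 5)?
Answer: 5183/12 ≈ 431.92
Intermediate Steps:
u(t) = (2 + t)/(-5 + t)
J(j, T) = -3*T*j (J(j, T) = (T*(-3))*j = (-3*T)*j = -3*T*j)
B(d) = -3*d² (B(d) = -3*d*d = -3*d²)
-6*Z(-8, 9) + B(u(-1)) = -(-48)*9 - 3*(2 - 1)²/(-5 - 1)² = -6*(-72) - 3*(1/(-6))² = 432 - 3*(-⅙*1)² = 432 - 3*(-⅙)² = 432 - 3*1/36 = 432 - 1/12 = 5183/12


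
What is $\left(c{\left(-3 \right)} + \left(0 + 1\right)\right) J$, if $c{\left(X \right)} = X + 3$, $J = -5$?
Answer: $-5$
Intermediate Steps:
$c{\left(X \right)} = 3 + X$
$\left(c{\left(-3 \right)} + \left(0 + 1\right)\right) J = \left(\left(3 - 3\right) + \left(0 + 1\right)\right) \left(-5\right) = \left(0 + 1\right) \left(-5\right) = 1 \left(-5\right) = -5$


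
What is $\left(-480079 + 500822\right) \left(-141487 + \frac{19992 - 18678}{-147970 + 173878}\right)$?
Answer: $- \frac{12672741840721}{4318} \approx -2.9349 \cdot 10^{9}$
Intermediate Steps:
$\left(-480079 + 500822\right) \left(-141487 + \frac{19992 - 18678}{-147970 + 173878}\right) = 20743 \left(-141487 + \frac{1314}{25908}\right) = 20743 \left(-141487 + 1314 \cdot \frac{1}{25908}\right) = 20743 \left(-141487 + \frac{219}{4318}\right) = 20743 \left(- \frac{610940647}{4318}\right) = - \frac{12672741840721}{4318}$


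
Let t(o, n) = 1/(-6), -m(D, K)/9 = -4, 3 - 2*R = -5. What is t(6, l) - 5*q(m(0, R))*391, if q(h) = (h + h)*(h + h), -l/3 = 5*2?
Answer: -60808321/6 ≈ -1.0135e+7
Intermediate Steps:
R = 4 (R = 3/2 - ½*(-5) = 3/2 + 5/2 = 4)
m(D, K) = 36 (m(D, K) = -9*(-4) = 36)
l = -30 (l = -15*2 = -3*10 = -30)
t(o, n) = -⅙
q(h) = 4*h² (q(h) = (2*h)*(2*h) = 4*h²)
t(6, l) - 5*q(m(0, R))*391 = -⅙ - 20*36²*391 = -⅙ - 20*1296*391 = -⅙ - 5*5184*391 = -⅙ - 25920*391 = -⅙ - 10134720 = -60808321/6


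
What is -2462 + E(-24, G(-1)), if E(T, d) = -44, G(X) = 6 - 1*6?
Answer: -2506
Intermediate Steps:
G(X) = 0 (G(X) = 6 - 6 = 0)
-2462 + E(-24, G(-1)) = -2462 - 44 = -2506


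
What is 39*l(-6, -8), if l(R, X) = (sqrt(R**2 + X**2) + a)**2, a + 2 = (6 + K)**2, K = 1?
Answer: 126711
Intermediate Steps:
a = 47 (a = -2 + (6 + 1)**2 = -2 + 7**2 = -2 + 49 = 47)
l(R, X) = (47 + sqrt(R**2 + X**2))**2 (l(R, X) = (sqrt(R**2 + X**2) + 47)**2 = (47 + sqrt(R**2 + X**2))**2)
39*l(-6, -8) = 39*(47 + sqrt((-6)**2 + (-8)**2))**2 = 39*(47 + sqrt(36 + 64))**2 = 39*(47 + sqrt(100))**2 = 39*(47 + 10)**2 = 39*57**2 = 39*3249 = 126711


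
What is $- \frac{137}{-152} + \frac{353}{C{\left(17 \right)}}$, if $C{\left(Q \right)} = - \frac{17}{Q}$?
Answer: $- \frac{53519}{152} \approx -352.1$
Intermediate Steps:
$- \frac{137}{-152} + \frac{353}{C{\left(17 \right)}} = - \frac{137}{-152} + \frac{353}{\left(-17\right) \frac{1}{17}} = \left(-137\right) \left(- \frac{1}{152}\right) + \frac{353}{\left(-17\right) \frac{1}{17}} = \frac{137}{152} + \frac{353}{-1} = \frac{137}{152} + 353 \left(-1\right) = \frac{137}{152} - 353 = - \frac{53519}{152}$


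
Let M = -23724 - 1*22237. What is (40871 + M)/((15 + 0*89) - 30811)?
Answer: 2545/15398 ≈ 0.16528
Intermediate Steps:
M = -45961 (M = -23724 - 22237 = -45961)
(40871 + M)/((15 + 0*89) - 30811) = (40871 - 45961)/((15 + 0*89) - 30811) = -5090/((15 + 0) - 30811) = -5090/(15 - 30811) = -5090/(-30796) = -5090*(-1/30796) = 2545/15398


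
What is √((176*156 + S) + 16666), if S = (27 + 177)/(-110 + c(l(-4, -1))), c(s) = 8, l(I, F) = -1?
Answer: 2*√11030 ≈ 210.05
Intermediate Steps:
S = -2 (S = (27 + 177)/(-110 + 8) = 204/(-102) = 204*(-1/102) = -2)
√((176*156 + S) + 16666) = √((176*156 - 2) + 16666) = √((27456 - 2) + 16666) = √(27454 + 16666) = √44120 = 2*√11030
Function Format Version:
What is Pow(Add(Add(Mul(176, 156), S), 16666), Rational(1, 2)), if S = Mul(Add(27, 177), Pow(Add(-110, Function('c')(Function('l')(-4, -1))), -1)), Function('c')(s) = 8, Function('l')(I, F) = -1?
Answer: Mul(2, Pow(11030, Rational(1, 2))) ≈ 210.05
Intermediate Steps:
S = -2 (S = Mul(Add(27, 177), Pow(Add(-110, 8), -1)) = Mul(204, Pow(-102, -1)) = Mul(204, Rational(-1, 102)) = -2)
Pow(Add(Add(Mul(176, 156), S), 16666), Rational(1, 2)) = Pow(Add(Add(Mul(176, 156), -2), 16666), Rational(1, 2)) = Pow(Add(Add(27456, -2), 16666), Rational(1, 2)) = Pow(Add(27454, 16666), Rational(1, 2)) = Pow(44120, Rational(1, 2)) = Mul(2, Pow(11030, Rational(1, 2)))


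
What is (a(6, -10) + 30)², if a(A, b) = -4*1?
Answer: 676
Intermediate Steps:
a(A, b) = -4
(a(6, -10) + 30)² = (-4 + 30)² = 26² = 676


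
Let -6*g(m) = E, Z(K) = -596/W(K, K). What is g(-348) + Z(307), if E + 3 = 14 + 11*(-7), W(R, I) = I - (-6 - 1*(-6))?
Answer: 2781/307 ≈ 9.0586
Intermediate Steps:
W(R, I) = I (W(R, I) = I - (-6 + 6) = I - 1*0 = I + 0 = I)
E = -66 (E = -3 + (14 + 11*(-7)) = -3 + (14 - 77) = -3 - 63 = -66)
Z(K) = -596/K
g(m) = 11 (g(m) = -⅙*(-66) = 11)
g(-348) + Z(307) = 11 - 596/307 = 2781/307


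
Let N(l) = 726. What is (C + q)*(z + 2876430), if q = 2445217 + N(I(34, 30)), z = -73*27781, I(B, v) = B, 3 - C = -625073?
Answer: 2605504726923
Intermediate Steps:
C = 625076 (C = 3 - 1*(-625073) = 3 + 625073 = 625076)
z = -2028013
q = 2445943 (q = 2445217 + 726 = 2445943)
(C + q)*(z + 2876430) = (625076 + 2445943)*(-2028013 + 2876430) = 3071019*848417 = 2605504726923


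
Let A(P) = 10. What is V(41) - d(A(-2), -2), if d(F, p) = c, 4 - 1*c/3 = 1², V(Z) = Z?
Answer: 32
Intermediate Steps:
c = 9 (c = 12 - 3*1² = 12 - 3*1 = 12 - 3 = 9)
d(F, p) = 9
V(41) - d(A(-2), -2) = 41 - 1*9 = 41 - 9 = 32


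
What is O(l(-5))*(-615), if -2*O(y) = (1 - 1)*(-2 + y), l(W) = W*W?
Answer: 0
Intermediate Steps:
l(W) = W²
O(y) = 0 (O(y) = -(1 - 1)*(-2 + y)/2 = -0*(-2 + y) = -½*0 = 0)
O(l(-5))*(-615) = 0*(-615) = 0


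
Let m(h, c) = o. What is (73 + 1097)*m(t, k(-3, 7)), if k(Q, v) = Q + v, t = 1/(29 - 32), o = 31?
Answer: 36270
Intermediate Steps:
t = -1/3 (t = 1/(-3) = -1/3 ≈ -0.33333)
m(h, c) = 31
(73 + 1097)*m(t, k(-3, 7)) = (73 + 1097)*31 = 1170*31 = 36270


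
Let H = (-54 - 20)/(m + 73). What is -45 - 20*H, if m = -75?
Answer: -785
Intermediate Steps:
H = 37 (H = (-54 - 20)/(-75 + 73) = -74/(-2) = -74*(-½) = 37)
-45 - 20*H = -45 - 20*37 = -45 - 740 = -785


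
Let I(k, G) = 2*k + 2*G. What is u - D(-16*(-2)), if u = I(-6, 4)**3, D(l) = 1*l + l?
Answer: -128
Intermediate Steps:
I(k, G) = 2*G + 2*k
D(l) = 2*l (D(l) = l + l = 2*l)
u = -64 (u = (2*4 + 2*(-6))**3 = (8 - 12)**3 = (-4)**3 = -64)
u - D(-16*(-2)) = -64 - 2*(-16*(-2)) = -64 - 2*32 = -64 - 1*64 = -64 - 64 = -128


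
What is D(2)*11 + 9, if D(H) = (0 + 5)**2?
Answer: 284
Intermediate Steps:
D(H) = 25 (D(H) = 5**2 = 25)
D(2)*11 + 9 = 25*11 + 9 = 275 + 9 = 284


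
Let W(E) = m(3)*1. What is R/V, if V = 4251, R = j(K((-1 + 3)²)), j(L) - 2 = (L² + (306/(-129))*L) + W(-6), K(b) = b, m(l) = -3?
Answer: 79/60931 ≈ 0.0012965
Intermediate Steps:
W(E) = -3 (W(E) = -3*1 = -3)
j(L) = -1 + L² - 102*L/43 (j(L) = 2 + ((L² + (306/(-129))*L) - 3) = 2 + ((L² + (306*(-1/129))*L) - 3) = 2 + ((L² - 102*L/43) - 3) = 2 + (-3 + L² - 102*L/43) = -1 + L² - 102*L/43)
R = 237/43 (R = -1 + ((-1 + 3)²)² - 102*(-1 + 3)²/43 = -1 + (2²)² - 102/43*2² = -1 + 4² - 102/43*4 = -1 + 16 - 408/43 = 237/43 ≈ 5.5116)
R/V = (237/43)/4251 = (237/43)*(1/4251) = 79/60931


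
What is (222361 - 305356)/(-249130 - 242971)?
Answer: 82995/492101 ≈ 0.16865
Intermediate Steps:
(222361 - 305356)/(-249130 - 242971) = -82995/(-492101) = -82995*(-1/492101) = 82995/492101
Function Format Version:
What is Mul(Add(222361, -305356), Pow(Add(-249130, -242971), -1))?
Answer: Rational(82995, 492101) ≈ 0.16865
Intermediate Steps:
Mul(Add(222361, -305356), Pow(Add(-249130, -242971), -1)) = Mul(-82995, Pow(-492101, -1)) = Mul(-82995, Rational(-1, 492101)) = Rational(82995, 492101)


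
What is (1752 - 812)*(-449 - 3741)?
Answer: -3938600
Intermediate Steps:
(1752 - 812)*(-449 - 3741) = 940*(-4190) = -3938600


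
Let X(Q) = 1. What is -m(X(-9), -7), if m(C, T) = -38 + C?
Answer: 37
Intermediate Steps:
-m(X(-9), -7) = -(-38 + 1) = -1*(-37) = 37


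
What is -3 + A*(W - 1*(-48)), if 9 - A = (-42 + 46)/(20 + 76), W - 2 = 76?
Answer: 4503/4 ≈ 1125.8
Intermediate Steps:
W = 78 (W = 2 + 76 = 78)
A = 215/24 (A = 9 - (-42 + 46)/(20 + 76) = 9 - 4/96 = 9 - 1*1/24 = 9 - 1/24 = 215/24 ≈ 8.9583)
-3 + A*(W - 1*(-48)) = -3 + 215*(78 - 1*(-48))/24 = -3 + 215*(78 + 48)/24 = -3 + (215/24)*126 = -3 + 4515/4 = 4503/4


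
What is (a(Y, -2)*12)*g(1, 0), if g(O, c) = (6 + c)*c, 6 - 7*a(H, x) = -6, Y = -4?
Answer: 0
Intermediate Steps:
a(H, x) = 12/7 (a(H, x) = 6/7 - 1/7*(-6) = 6/7 + 6/7 = 12/7)
g(O, c) = c*(6 + c)
(a(Y, -2)*12)*g(1, 0) = ((12/7)*12)*(0*(6 + 0)) = 144*(0*6)/7 = (144/7)*0 = 0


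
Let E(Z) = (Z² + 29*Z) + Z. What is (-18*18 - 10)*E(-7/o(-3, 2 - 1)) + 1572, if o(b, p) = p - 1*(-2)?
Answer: 208202/9 ≈ 23134.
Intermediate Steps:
o(b, p) = 2 + p (o(b, p) = p + 2 = 2 + p)
E(Z) = Z² + 30*Z
(-18*18 - 10)*E(-7/o(-3, 2 - 1)) + 1572 = (-18*18 - 10)*((-7/(2 + (2 - 1)))*(30 - 7/(2 + (2 - 1)))) + 1572 = (-324 - 10)*((-7/(2 + 1))*(30 - 7/(2 + 1))) + 1572 = -334*(-7/3)*(30 - 7/3) + 1572 = -334*(-7*⅓)*(30 - 7*⅓) + 1572 = -(-2338)*(30 - 7/3)/3 + 1572 = -(-2338)*83/(3*3) + 1572 = -334*(-581/9) + 1572 = 194054/9 + 1572 = 208202/9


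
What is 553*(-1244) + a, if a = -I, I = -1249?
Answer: -686683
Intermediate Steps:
a = 1249 (a = -1*(-1249) = 1249)
553*(-1244) + a = 553*(-1244) + 1249 = -687932 + 1249 = -686683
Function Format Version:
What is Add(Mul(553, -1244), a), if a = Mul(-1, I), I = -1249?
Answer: -686683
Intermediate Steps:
a = 1249 (a = Mul(-1, -1249) = 1249)
Add(Mul(553, -1244), a) = Add(Mul(553, -1244), 1249) = Add(-687932, 1249) = -686683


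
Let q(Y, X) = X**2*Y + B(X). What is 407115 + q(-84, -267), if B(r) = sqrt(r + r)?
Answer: -5581161 + I*sqrt(534) ≈ -5.5812e+6 + 23.108*I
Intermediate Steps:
B(r) = sqrt(2)*sqrt(r) (B(r) = sqrt(2*r) = sqrt(2)*sqrt(r))
q(Y, X) = Y*X**2 + sqrt(2)*sqrt(X) (q(Y, X) = X**2*Y + sqrt(2)*sqrt(X) = Y*X**2 + sqrt(2)*sqrt(X))
407115 + q(-84, -267) = 407115 + (-84*(-267)**2 + sqrt(2)*sqrt(-267)) = 407115 + (-84*71289 + sqrt(2)*(I*sqrt(267))) = 407115 + (-5988276 + I*sqrt(534)) = -5581161 + I*sqrt(534)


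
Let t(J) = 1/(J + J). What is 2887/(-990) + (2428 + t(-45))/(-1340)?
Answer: -696921/147400 ≈ -4.7281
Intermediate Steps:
t(J) = 1/(2*J)
2887/(-990) + (2428 + t(-45))/(-1340) = 2887/(-990) + (2428 + (1/2)/(-45))/(-1340) = 2887*(-1/990) + (2428 + (1/2)*(-1/45))*(-1/1340) = -2887/990 + (2428 - 1/90)*(-1/1340) = -2887/990 + (218519/90)*(-1/1340) = -2887/990 - 218519/120600 = -696921/147400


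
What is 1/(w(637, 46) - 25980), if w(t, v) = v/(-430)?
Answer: -215/5585723 ≈ -3.8491e-5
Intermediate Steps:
w(t, v) = -v/430 (w(t, v) = v*(-1/430) = -v/430)
1/(w(637, 46) - 25980) = 1/(-1/430*46 - 25980) = 1/(-23/215 - 25980) = 1/(-5585723/215) = -215/5585723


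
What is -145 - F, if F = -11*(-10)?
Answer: -255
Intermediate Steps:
F = 110
-145 - F = -145 - 1*110 = -145 - 110 = -255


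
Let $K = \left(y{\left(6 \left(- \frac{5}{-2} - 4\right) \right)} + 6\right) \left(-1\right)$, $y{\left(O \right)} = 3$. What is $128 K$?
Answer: $-1152$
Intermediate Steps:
$K = -9$ ($K = \left(3 + 6\right) \left(-1\right) = 9 \left(-1\right) = -9$)
$128 K = 128 \left(-9\right) = -1152$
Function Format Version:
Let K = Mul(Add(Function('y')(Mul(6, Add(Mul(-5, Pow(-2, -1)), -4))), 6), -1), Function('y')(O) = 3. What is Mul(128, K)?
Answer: -1152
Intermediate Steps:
K = -9 (K = Mul(Add(3, 6), -1) = Mul(9, -1) = -9)
Mul(128, K) = Mul(128, -9) = -1152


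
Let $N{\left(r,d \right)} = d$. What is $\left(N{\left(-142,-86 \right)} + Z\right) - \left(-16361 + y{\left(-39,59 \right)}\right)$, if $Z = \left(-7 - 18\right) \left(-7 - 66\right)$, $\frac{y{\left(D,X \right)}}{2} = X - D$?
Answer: $17904$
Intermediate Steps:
$y{\left(D,X \right)} = - 2 D + 2 X$ ($y{\left(D,X \right)} = 2 \left(X - D\right) = - 2 D + 2 X$)
$Z = 1825$ ($Z = \left(-25\right) \left(-73\right) = 1825$)
$\left(N{\left(-142,-86 \right)} + Z\right) - \left(-16361 + y{\left(-39,59 \right)}\right) = \left(-86 + 1825\right) - \left(-16361 + 78 + 118\right) = 1739 + \left(15544 - \left(-817 + \left(78 + 118\right)\right)\right) = 1739 + \left(15544 - \left(-817 + 196\right)\right) = 1739 + \left(15544 - -621\right) = 1739 + \left(15544 + 621\right) = 1739 + 16165 = 17904$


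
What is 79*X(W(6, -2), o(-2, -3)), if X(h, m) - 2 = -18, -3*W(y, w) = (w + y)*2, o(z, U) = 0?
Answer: -1264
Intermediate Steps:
W(y, w) = -2*w/3 - 2*y/3 (W(y, w) = -(w + y)*2/3 = -(2*w + 2*y)/3 = -2*w/3 - 2*y/3)
X(h, m) = -16 (X(h, m) = 2 - 18 = -16)
79*X(W(6, -2), o(-2, -3)) = 79*(-16) = -1264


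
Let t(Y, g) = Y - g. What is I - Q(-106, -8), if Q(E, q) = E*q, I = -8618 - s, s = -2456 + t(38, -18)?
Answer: -7066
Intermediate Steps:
s = -2400 (s = -2456 + (38 - 1*(-18)) = -2456 + (38 + 18) = -2456 + 56 = -2400)
I = -6218 (I = -8618 - 1*(-2400) = -8618 + 2400 = -6218)
I - Q(-106, -8) = -6218 - (-106)*(-8) = -6218 - 1*848 = -6218 - 848 = -7066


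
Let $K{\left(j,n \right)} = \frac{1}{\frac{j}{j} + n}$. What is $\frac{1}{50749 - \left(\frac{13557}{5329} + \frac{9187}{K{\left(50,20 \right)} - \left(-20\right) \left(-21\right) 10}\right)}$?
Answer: $\frac{470012471}{23852495284919} \approx 1.9705 \cdot 10^{-5}$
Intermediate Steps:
$K{\left(j,n \right)} = \frac{1}{1 + n}$
$\frac{1}{50749 - \left(\frac{13557}{5329} + \frac{9187}{K{\left(50,20 \right)} - \left(-20\right) \left(-21\right) 10}\right)} = \frac{1}{50749 - \left(\frac{13557}{5329} + \frac{9187}{\frac{1}{1 + 20} - \left(-20\right) \left(-21\right) 10}\right)} = \frac{1}{50749 - \left(\frac{13557}{5329} + \frac{9187}{\frac{1}{21} - 420 \cdot 10}\right)} = \frac{1}{50749 - \left(\frac{13557}{5329} + \frac{9187}{\frac{1}{21} - 4200}\right)} = \frac{1}{50749 - \left(\frac{13557}{5329} + \frac{9187}{- \frac{88199}{21}}\right)} = \frac{1}{50749 - \frac{167605860}{470012471}} = \frac{1}{\frac{23852495284919}{470012471}} = \frac{470012471}{23852495284919}$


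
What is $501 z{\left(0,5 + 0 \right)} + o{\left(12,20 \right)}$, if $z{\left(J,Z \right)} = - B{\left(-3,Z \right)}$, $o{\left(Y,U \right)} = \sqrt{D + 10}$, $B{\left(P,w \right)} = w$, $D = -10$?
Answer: $-2505$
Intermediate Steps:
$o{\left(Y,U \right)} = 0$ ($o{\left(Y,U \right)} = \sqrt{-10 + 10} = \sqrt{0} = 0$)
$z{\left(J,Z \right)} = - Z$
$501 z{\left(0,5 + 0 \right)} + o{\left(12,20 \right)} = 501 \left(- (5 + 0)\right) + 0 = 501 \left(\left(-1\right) 5\right) + 0 = 501 \left(-5\right) + 0 = -2505 + 0 = -2505$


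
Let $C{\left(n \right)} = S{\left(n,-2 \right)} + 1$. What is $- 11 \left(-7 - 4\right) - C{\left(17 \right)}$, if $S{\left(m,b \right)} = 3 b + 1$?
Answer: $125$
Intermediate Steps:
$S{\left(m,b \right)} = 1 + 3 b$
$C{\left(n \right)} = -4$ ($C{\left(n \right)} = \left(1 + 3 \left(-2\right)\right) + 1 = \left(1 - 6\right) + 1 = -5 + 1 = -4$)
$- 11 \left(-7 - 4\right) - C{\left(17 \right)} = - 11 \left(-7 - 4\right) - -4 = \left(-11\right) \left(-11\right) + 4 = 121 + 4 = 125$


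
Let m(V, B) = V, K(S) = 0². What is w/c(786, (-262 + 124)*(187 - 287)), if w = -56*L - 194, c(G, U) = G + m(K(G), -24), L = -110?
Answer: 2983/393 ≈ 7.5903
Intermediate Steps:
K(S) = 0
c(G, U) = G (c(G, U) = G + 0 = G)
w = 5966 (w = -56*(-110) - 194 = 6160 - 194 = 5966)
w/c(786, (-262 + 124)*(187 - 287)) = 5966/786 = 5966*(1/786) = 2983/393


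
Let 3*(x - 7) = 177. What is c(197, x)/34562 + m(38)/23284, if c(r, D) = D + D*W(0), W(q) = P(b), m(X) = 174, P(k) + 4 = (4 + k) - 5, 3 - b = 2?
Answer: 31899/18289582 ≈ 0.0017441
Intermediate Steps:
x = 66 (x = 7 + (⅓)*177 = 7 + 59 = 66)
b = 1 (b = 3 - 1*2 = 3 - 2 = 1)
P(k) = -5 + k (P(k) = -4 + ((4 + k) - 5) = -4 + (-1 + k) = -5 + k)
W(q) = -4 (W(q) = -5 + 1 = -4)
c(r, D) = -3*D (c(r, D) = D + D*(-4) = D - 4*D = -3*D)
c(197, x)/34562 + m(38)/23284 = -3*66/34562 + 174/23284 = -198*1/34562 + 174*(1/23284) = -9/1571 + 87/11642 = 31899/18289582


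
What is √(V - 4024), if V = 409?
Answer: I*√3615 ≈ 60.125*I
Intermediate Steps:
√(V - 4024) = √(409 - 4024) = √(-3615) = I*√3615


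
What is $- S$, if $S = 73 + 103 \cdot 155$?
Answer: $-16038$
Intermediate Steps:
$S = 16038$ ($S = 73 + 15965 = 16038$)
$- S = \left(-1\right) 16038 = -16038$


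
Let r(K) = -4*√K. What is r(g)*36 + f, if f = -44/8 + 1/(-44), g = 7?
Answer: -243/44 - 144*√7 ≈ -386.51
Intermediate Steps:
f = -243/44 (f = -44*⅛ + 1*(-1/44) = -11/2 - 1/44 = -243/44 ≈ -5.5227)
r(g)*36 + f = -4*√7*36 - 243/44 = -144*√7 - 243/44 = -243/44 - 144*√7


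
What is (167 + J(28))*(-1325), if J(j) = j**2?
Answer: -1260075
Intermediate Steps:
(167 + J(28))*(-1325) = (167 + 28**2)*(-1325) = (167 + 784)*(-1325) = 951*(-1325) = -1260075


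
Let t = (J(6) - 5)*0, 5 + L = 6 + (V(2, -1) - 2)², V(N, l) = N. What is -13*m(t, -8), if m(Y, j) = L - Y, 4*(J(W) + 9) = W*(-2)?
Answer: -13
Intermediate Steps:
J(W) = -9 - W/2 (J(W) = -9 + (W*(-2))/4 = -9 + (-2*W)/4 = -9 - W/2)
L = 1 (L = -5 + (6 + (2 - 2)²) = -5 + (6 + 0²) = -5 + (6 + 0) = -5 + 6 = 1)
t = 0 (t = ((-9 - ½*6) - 5)*0 = ((-9 - 3) - 5)*0 = (-12 - 5)*0 = -17*0 = 0)
m(Y, j) = 1 - Y
-13*m(t, -8) = -13*(1 - 1*0) = -13*(1 + 0) = -13*1 = -13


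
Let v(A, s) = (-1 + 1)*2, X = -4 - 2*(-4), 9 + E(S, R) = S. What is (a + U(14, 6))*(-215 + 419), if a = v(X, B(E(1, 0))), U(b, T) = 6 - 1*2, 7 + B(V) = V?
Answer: 816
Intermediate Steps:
E(S, R) = -9 + S
B(V) = -7 + V
X = 4 (X = -4 + 8 = 4)
U(b, T) = 4 (U(b, T) = 6 - 2 = 4)
v(A, s) = 0 (v(A, s) = 0*2 = 0)
a = 0
(a + U(14, 6))*(-215 + 419) = (0 + 4)*(-215 + 419) = 4*204 = 816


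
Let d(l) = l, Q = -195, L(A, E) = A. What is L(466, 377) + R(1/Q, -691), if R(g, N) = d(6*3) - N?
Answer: 1175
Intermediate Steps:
R(g, N) = 18 - N (R(g, N) = 6*3 - N = 18 - N)
L(466, 377) + R(1/Q, -691) = 466 + (18 - 1*(-691)) = 466 + (18 + 691) = 466 + 709 = 1175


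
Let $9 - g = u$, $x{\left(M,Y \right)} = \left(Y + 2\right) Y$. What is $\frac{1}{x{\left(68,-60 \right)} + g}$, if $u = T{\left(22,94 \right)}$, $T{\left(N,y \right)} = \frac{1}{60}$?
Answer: $\frac{60}{209339} \approx 0.00028662$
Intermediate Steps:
$T{\left(N,y \right)} = \frac{1}{60}$
$x{\left(M,Y \right)} = Y \left(2 + Y\right)$ ($x{\left(M,Y \right)} = \left(2 + Y\right) Y = Y \left(2 + Y\right)$)
$u = \frac{1}{60} \approx 0.016667$
$g = \frac{539}{60}$ ($g = 9 - \frac{1}{60} = \frac{539}{60} \approx 8.9833$)
$\frac{1}{x{\left(68,-60 \right)} + g} = \frac{1}{- 60 \left(2 - 60\right) + \frac{539}{60}} = \frac{1}{\left(-60\right) \left(-58\right) + \frac{539}{60}} = \frac{1}{3480 + \frac{539}{60}} = \frac{1}{\frac{209339}{60}} = \frac{60}{209339}$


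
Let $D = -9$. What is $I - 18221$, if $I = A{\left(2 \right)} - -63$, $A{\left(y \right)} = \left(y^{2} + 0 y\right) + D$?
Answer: $-18163$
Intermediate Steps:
$A{\left(y \right)} = -9 + y^{2}$ ($A{\left(y \right)} = \left(y^{2} + 0 y\right) - 9 = \left(y^{2} + 0\right) - 9 = y^{2} - 9 = -9 + y^{2}$)
$I = 58$ ($I = \left(-9 + 2^{2}\right) - -63 = \left(-9 + 4\right) + 63 = -5 + 63 = 58$)
$I - 18221 = 58 - 18221 = -18163$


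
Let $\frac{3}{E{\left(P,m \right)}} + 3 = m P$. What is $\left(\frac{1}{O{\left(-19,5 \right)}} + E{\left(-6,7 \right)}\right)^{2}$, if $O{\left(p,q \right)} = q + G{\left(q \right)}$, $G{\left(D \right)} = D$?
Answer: $\frac{1}{900} \approx 0.0011111$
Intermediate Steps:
$O{\left(p,q \right)} = 2 q$ ($O{\left(p,q \right)} = q + q = 2 q$)
$E{\left(P,m \right)} = \frac{3}{-3 + P m}$ ($E{\left(P,m \right)} = \frac{3}{-3 + m P} = \frac{3}{-3 + P m}$)
$\left(\frac{1}{O{\left(-19,5 \right)}} + E{\left(-6,7 \right)}\right)^{2} = \left(\frac{1}{2 \cdot 5} + \frac{3}{-3 - 42}\right)^{2} = \left(\frac{1}{10} + \frac{3}{-3 - 42}\right)^{2} = \left(\frac{1}{10} + \frac{3}{-45}\right)^{2} = \left(\frac{1}{10} + 3 \left(- \frac{1}{45}\right)\right)^{2} = \left(\frac{1}{10} - \frac{1}{15}\right)^{2} = \left(\frac{1}{30}\right)^{2} = \frac{1}{900}$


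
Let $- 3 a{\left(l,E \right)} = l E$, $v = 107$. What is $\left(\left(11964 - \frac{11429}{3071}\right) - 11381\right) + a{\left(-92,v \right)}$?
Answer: $\frac{35567816}{9213} \approx 3860.6$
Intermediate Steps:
$a{\left(l,E \right)} = - \frac{E l}{3}$ ($a{\left(l,E \right)} = - \frac{l E}{3} = - \frac{E l}{3}$)
$\left(\left(11964 - \frac{11429}{3071}\right) - 11381\right) + a{\left(-92,v \right)} = \left(\left(11964 - \frac{11429}{3071}\right) - 11381\right) - \frac{107}{3} \left(-92\right) = \left(\left(11964 - \frac{11429}{3071}\right) - 11381\right) + \frac{9844}{3} = \left(\frac{36730015}{3071} - 11381\right) + \frac{9844}{3} = \frac{1778964}{3071} + \frac{9844}{3} = \frac{35567816}{9213}$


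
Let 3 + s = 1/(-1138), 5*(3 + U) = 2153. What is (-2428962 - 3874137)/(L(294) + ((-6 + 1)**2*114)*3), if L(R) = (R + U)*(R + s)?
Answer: -17932316655/621731978 ≈ -28.843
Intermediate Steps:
U = 2138/5 (U = -3 + (1/5)*2153 = -3 + 2153/5 = 2138/5 ≈ 427.60)
s = -3415/1138 (s = -3 + 1/(-1138) = -3 - 1/1138 = -3415/1138 ≈ -3.0009)
L(R) = (-3415/1138 + R)*(2138/5 + R) (L(R) = (R + 2138/5)*(R - 3415/1138) = (2138/5 + R)*(-3415/1138 + R) = (-3415/1138 + R)*(2138/5 + R))
(-2428962 - 3874137)/(L(294) + ((-6 + 1)**2*114)*3) = (-2428962 - 3874137)/((-730127/569 + 294**2 + (2415969/5690)*294) + ((-6 + 1)**2*114)*3) = -6303099/((-730127/569 + 86436 + 355147443/2845) + ((-5)**2*114)*3) = -6303099/(597407228/2845 + (25*114)*3) = -6303099/(597407228/2845 + 2850*3) = -6303099/(597407228/2845 + 8550) = -6303099/621731978/2845 = -6303099*2845/621731978 = -17932316655/621731978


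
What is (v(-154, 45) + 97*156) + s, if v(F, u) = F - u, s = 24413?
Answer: 39346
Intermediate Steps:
(v(-154, 45) + 97*156) + s = ((-154 - 1*45) + 97*156) + 24413 = ((-154 - 45) + 15132) + 24413 = (-199 + 15132) + 24413 = 14933 + 24413 = 39346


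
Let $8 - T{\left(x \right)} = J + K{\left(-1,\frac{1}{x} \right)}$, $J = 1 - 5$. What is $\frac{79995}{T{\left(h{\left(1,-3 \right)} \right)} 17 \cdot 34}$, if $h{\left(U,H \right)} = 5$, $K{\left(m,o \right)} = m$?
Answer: $\frac{79995}{7514} \approx 10.646$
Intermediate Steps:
$J = -4$
$T{\left(x \right)} = 13$ ($T{\left(x \right)} = 8 - \left(-4 - 1\right) = 8 - -5 = 8 + 5 = 13$)
$\frac{79995}{T{\left(h{\left(1,-3 \right)} \right)} 17 \cdot 34} = \frac{79995}{13 \cdot 17 \cdot 34} = \frac{79995}{221 \cdot 34} = \frac{79995}{7514}$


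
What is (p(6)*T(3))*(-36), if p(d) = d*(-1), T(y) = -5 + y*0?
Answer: -1080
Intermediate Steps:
T(y) = -5 (T(y) = -5 + 0 = -5)
p(d) = -d
(p(6)*T(3))*(-36) = (-1*6*(-5))*(-36) = -6*(-5)*(-36) = 30*(-36) = -1080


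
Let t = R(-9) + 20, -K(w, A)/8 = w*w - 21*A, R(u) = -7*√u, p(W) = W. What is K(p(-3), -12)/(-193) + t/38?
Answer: 41602/3667 - 21*I/38 ≈ 11.345 - 0.55263*I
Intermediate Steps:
K(w, A) = -8*w² + 168*A (K(w, A) = -8*(w*w - 21*A) = -8*(w² - 21*A) = -8*w² + 168*A)
t = 20 - 21*I (t = -21*I + 20 = 20 - 21*I ≈ 20.0 - 21.0*I)
K(p(-3), -12)/(-193) + t/38 = (-8*(-3)² + 168*(-12))/(-193) + (20 - 21*I)/38 = (-8*9 - 2016)*(-1/193) + (20 - 21*I)*(1/38) = (-72 - 2016)*(-1/193) + (10/19 - 21*I/38) = -2088*(-1/193) + (10/19 - 21*I/38) = 2088/193 + (10/19 - 21*I/38) = 41602/3667 - 21*I/38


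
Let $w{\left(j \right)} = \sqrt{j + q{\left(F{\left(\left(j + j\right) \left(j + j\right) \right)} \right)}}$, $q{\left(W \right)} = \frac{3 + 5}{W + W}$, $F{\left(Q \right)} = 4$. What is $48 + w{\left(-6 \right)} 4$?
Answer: $48 + 4 i \sqrt{5} \approx 48.0 + 8.9443 i$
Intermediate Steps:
$q{\left(W \right)} = \frac{4}{W}$ ($q{\left(W \right)} = \frac{8}{2 W} = 8 \frac{1}{2 W} = \frac{4}{W}$)
$w{\left(j \right)} = \sqrt{1 + j}$ ($w{\left(j \right)} = \sqrt{j + \frac{4}{4}} = \sqrt{j + 4 \cdot \frac{1}{4}} = \sqrt{j + 1} = \sqrt{1 + j}$)
$48 + w{\left(-6 \right)} 4 = 48 + \sqrt{1 - 6} \cdot 4 = 48 + \sqrt{-5} \cdot 4 = 48 + i \sqrt{5} \cdot 4 = 48 + 4 i \sqrt{5}$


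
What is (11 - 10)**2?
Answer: 1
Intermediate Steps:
(11 - 10)**2 = 1**2 = 1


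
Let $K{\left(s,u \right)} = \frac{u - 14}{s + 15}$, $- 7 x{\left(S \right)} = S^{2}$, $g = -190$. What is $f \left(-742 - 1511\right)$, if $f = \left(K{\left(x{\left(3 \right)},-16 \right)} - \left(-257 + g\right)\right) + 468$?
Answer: $- \frac{32905065}{16} \approx -2.0566 \cdot 10^{6}$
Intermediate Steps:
$x{\left(S \right)} = - \frac{S^{2}}{7}$
$K{\left(s,u \right)} = \frac{-14 + u}{15 + s}$
$f = \frac{14605}{16}$ ($f = \left(\frac{-14 - 16}{15 - \frac{3^{2}}{7}} + \left(257 - -190\right)\right) + 468 = \left(\frac{1}{15 - \frac{9}{7}} \left(-30\right) + \left(257 + 190\right)\right) + 468 = \left(\frac{1}{15 - \frac{9}{7}} \left(-30\right) + 447\right) + 468 = \left(\frac{1}{\frac{96}{7}} \left(-30\right) + 447\right) + 468 = \left(\frac{7}{96} \left(-30\right) + 447\right) + 468 = \left(- \frac{35}{16} + 447\right) + 468 = \frac{7117}{16} + 468 = \frac{14605}{16} \approx 912.81$)
$f \left(-742 - 1511\right) = \frac{14605 \left(-742 - 1511\right)}{16} = \frac{14605}{16} \left(-2253\right) = - \frac{32905065}{16}$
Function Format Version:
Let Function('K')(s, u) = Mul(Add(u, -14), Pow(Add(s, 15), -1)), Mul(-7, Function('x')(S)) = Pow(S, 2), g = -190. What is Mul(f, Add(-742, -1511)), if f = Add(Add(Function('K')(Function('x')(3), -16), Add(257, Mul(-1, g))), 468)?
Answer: Rational(-32905065, 16) ≈ -2.0566e+6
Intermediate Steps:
Function('x')(S) = Mul(Rational(-1, 7), Pow(S, 2))
Function('K')(s, u) = Mul(Pow(Add(15, s), -1), Add(-14, u)) (Function('K')(s, u) = Mul(Add(-14, u), Pow(Add(15, s), -1)) = Mul(Pow(Add(15, s), -1), Add(-14, u)))
f = Rational(14605, 16) (f = Add(Add(Mul(Pow(Add(15, Mul(Rational(-1, 7), Pow(3, 2))), -1), Add(-14, -16)), Add(257, Mul(-1, -190))), 468) = Add(Add(Mul(Pow(Add(15, Mul(Rational(-1, 7), 9)), -1), -30), Add(257, 190)), 468) = Add(Add(Mul(Pow(Add(15, Rational(-9, 7)), -1), -30), 447), 468) = Add(Add(Mul(Pow(Rational(96, 7), -1), -30), 447), 468) = Add(Add(Mul(Rational(7, 96), -30), 447), 468) = Add(Add(Rational(-35, 16), 447), 468) = Add(Rational(7117, 16), 468) = Rational(14605, 16) ≈ 912.81)
Mul(f, Add(-742, -1511)) = Mul(Rational(14605, 16), Add(-742, -1511)) = Mul(Rational(14605, 16), -2253) = Rational(-32905065, 16)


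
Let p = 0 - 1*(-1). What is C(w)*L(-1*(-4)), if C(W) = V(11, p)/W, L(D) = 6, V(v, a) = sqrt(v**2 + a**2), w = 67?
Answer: 6*sqrt(122)/67 ≈ 0.98914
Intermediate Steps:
p = 1 (p = 0 + 1 = 1)
V(v, a) = sqrt(a**2 + v**2)
C(W) = sqrt(122)/W (C(W) = sqrt(1**2 + 11**2)/W = sqrt(1 + 121)/W = sqrt(122)/W)
C(w)*L(-1*(-4)) = (sqrt(122)/67)*6 = 6*sqrt(122)/67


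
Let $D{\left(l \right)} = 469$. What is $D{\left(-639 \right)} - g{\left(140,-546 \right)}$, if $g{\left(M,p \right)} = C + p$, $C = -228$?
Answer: $1243$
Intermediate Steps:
$g{\left(M,p \right)} = -228 + p$
$D{\left(-639 \right)} - g{\left(140,-546 \right)} = 469 - \left(-228 - 546\right) = 469 - -774 = 469 + 774 = 1243$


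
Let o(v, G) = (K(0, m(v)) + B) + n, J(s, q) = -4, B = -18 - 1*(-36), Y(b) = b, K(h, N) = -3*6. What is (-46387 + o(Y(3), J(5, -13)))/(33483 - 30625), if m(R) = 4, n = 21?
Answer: -23183/1429 ≈ -16.223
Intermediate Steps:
K(h, N) = -18
B = 18 (B = -18 + 36 = 18)
o(v, G) = 21 (o(v, G) = (-18 + 18) + 21 = 0 + 21 = 21)
(-46387 + o(Y(3), J(5, -13)))/(33483 - 30625) = (-46387 + 21)/(33483 - 30625) = -46366/2858 = -46366*1/2858 = -23183/1429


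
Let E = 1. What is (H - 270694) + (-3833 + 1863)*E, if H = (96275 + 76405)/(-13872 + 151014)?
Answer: -6232252268/22857 ≈ -2.7266e+5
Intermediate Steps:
H = 28780/22857 (H = 172680/137142 = 172680*(1/137142) = 28780/22857 ≈ 1.2591)
(H - 270694) + (-3833 + 1863)*E = (28780/22857 - 270694) + (-3833 + 1863)*1 = -6187223978/22857 - 1970*1 = -6187223978/22857 - 1970 = -6232252268/22857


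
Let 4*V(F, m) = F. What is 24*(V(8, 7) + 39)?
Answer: 984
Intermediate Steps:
V(F, m) = F/4
24*(V(8, 7) + 39) = 24*((¼)*8 + 39) = 24*(2 + 39) = 24*41 = 984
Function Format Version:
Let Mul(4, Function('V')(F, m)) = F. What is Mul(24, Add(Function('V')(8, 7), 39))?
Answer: 984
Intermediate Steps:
Function('V')(F, m) = Mul(Rational(1, 4), F)
Mul(24, Add(Function('V')(8, 7), 39)) = Mul(24, Add(Mul(Rational(1, 4), 8), 39)) = Mul(24, Add(2, 39)) = Mul(24, 41) = 984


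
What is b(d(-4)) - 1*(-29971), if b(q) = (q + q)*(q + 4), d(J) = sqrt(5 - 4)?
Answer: 29981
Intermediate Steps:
d(J) = 1 (d(J) = sqrt(1) = 1)
b(q) = 2*q*(4 + q) (b(q) = (2*q)*(4 + q) = 2*q*(4 + q))
b(d(-4)) - 1*(-29971) = 2*1*(4 + 1) - 1*(-29971) = 2*1*5 + 29971 = 10 + 29971 = 29981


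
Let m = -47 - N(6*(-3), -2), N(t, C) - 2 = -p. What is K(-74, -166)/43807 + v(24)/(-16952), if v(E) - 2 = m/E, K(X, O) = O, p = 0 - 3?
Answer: -16840385/4455697584 ≈ -0.0037795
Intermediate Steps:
p = -3
N(t, C) = 5 (N(t, C) = 2 - 1*(-3) = 2 + 3 = 5)
m = -52 (m = -47 - 1*5 = -47 - 5 = -52)
v(E) = 2 - 52/E
K(-74, -166)/43807 + v(24)/(-16952) = -166/43807 + (2 - 52/24)/(-16952) = -166*1/43807 + (2 - 52*1/24)*(-1/16952) = -166/43807 + (2 - 13/6)*(-1/16952) = -166/43807 - ⅙*(-1/16952) = -166/43807 + 1/101712 = -16840385/4455697584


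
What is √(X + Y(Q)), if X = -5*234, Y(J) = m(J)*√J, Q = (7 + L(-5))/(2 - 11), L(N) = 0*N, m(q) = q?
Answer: √(-94770 - 21*I*√7)/9 ≈ 0.010027 - 34.205*I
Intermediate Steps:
L(N) = 0
Q = -7/9 (Q = (7 + 0)/(2 - 11) = 7/(-9) = 7*(-⅑) = -7/9 ≈ -0.77778)
Y(J) = J^(3/2) (Y(J) = J*√J = J^(3/2))
X = -1170
√(X + Y(Q)) = √(-1170 + (-7/9)^(3/2)) = √(-1170 - 7*I*√7/27)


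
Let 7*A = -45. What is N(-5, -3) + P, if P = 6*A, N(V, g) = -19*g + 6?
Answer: 171/7 ≈ 24.429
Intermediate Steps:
N(V, g) = 6 - 19*g
A = -45/7 (A = (⅐)*(-45) = -45/7 ≈ -6.4286)
P = -270/7 (P = 6*(-45/7) = -270/7 ≈ -38.571)
N(-5, -3) + P = (6 - 19*(-3)) - 270/7 = (6 + 57) - 270/7 = 63 - 270/7 = 171/7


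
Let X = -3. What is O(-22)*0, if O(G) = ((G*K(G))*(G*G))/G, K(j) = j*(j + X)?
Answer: 0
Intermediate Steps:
K(j) = j*(-3 + j) (K(j) = j*(j - 3) = j*(-3 + j))
O(G) = G³*(-3 + G) (O(G) = ((G*(G*(-3 + G)))*(G*G))/G = ((G²*(-3 + G))*G²)/G = (G⁴*(-3 + G))/G = G³*(-3 + G))
O(-22)*0 = ((-22)³*(-3 - 22))*0 = -10648*(-25)*0 = 266200*0 = 0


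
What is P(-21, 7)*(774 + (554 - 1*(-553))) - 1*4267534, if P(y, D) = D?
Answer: -4254367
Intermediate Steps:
P(-21, 7)*(774 + (554 - 1*(-553))) - 1*4267534 = 7*(774 + (554 - 1*(-553))) - 1*4267534 = 7*(774 + (554 + 553)) - 4267534 = 7*(774 + 1107) - 4267534 = 7*1881 - 4267534 = 13167 - 4267534 = -4254367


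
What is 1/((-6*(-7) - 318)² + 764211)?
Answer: 1/840387 ≈ 1.1899e-6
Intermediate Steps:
1/((-6*(-7) - 318)² + 764211) = 1/((42 - 318)² + 764211) = 1/((-276)² + 764211) = 1/(76176 + 764211) = 1/840387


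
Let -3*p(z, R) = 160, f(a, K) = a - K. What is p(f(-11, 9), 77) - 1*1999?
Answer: -6157/3 ≈ -2052.3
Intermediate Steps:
p(z, R) = -160/3 (p(z, R) = -⅓*160 = -160/3)
p(f(-11, 9), 77) - 1*1999 = -160/3 - 1*1999 = -160/3 - 1999 = -6157/3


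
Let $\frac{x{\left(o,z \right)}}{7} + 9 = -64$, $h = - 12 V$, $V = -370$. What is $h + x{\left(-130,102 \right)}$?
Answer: $3929$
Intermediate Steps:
$h = 4440$ ($h = \left(-12\right) \left(-370\right) = 4440$)
$x{\left(o,z \right)} = -511$ ($x{\left(o,z \right)} = -63 + 7 \left(-64\right) = -63 - 448 = -511$)
$h + x{\left(-130,102 \right)} = 4440 - 511 = 3929$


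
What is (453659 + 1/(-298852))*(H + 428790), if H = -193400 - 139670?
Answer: 3244355204245310/74713 ≈ 4.3424e+10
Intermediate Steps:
H = -333070
(453659 + 1/(-298852))*(H + 428790) = (453659 + 1/(-298852))*(-333070 + 428790) = (453659 - 1/298852)*95720 = (135576899467/298852)*95720 = 3244355204245310/74713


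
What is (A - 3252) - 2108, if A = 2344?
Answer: -3016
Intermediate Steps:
(A - 3252) - 2108 = (2344 - 3252) - 2108 = -908 - 2108 = -3016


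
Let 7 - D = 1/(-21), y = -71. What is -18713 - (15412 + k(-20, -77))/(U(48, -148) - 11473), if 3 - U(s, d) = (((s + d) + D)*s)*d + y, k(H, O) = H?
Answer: -87990832233/4702129 ≈ -18713.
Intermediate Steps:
D = 148/21 (D = 7 - 1/(-21) = 7 - 1*(-1/21) = 7 + 1/21 = 148/21 ≈ 7.0476)
U(s, d) = 74 - d*s*(148/21 + d + s) (U(s, d) = 3 - ((((s + d) + 148/21)*s)*d - 71) = 3 - ((((d + s) + 148/21)*s)*d - 71) = 3 - (((148/21 + d + s)*s)*d - 71) = 3 - ((s*(148/21 + d + s))*d - 71) = 3 - (d*s*(148/21 + d + s) - 71) = 3 - (-71 + d*s*(148/21 + d + s)) = 3 + (71 - d*s*(148/21 + d + s)) = 74 - d*s*(148/21 + d + s))
-18713 - (15412 + k(-20, -77))/(U(48, -148) - 11473) = -18713 - (15412 - 20)/((74 - 1*(-148)*48² - 1*48*(-148)² - 148/21*(-148)*48) - 11473) = -18713 - 15392/((74 - 1*(-148)*2304 - 1*48*21904 + 350464/7) - 11473) = -18713 - 15392/((74 + 340992 - 1051392 + 350464/7) - 11473) = -18713 - 15392/(-4621818/7 - 11473) = -18713 - 15392/(-4702129/7) = -18713 - 15392*(-7)/4702129 = -18713 - 1*(-107744/4702129) = -18713 + 107744/4702129 = -87990832233/4702129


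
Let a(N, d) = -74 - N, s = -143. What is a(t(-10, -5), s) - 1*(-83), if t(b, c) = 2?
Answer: 7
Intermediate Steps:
a(t(-10, -5), s) - 1*(-83) = (-74 - 1*2) - 1*(-83) = (-74 - 2) + 83 = -76 + 83 = 7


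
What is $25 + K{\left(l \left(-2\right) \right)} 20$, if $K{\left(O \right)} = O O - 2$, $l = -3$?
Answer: $705$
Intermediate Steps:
$K{\left(O \right)} = -2 + O^{2}$ ($K{\left(O \right)} = O^{2} - 2 = -2 + O^{2}$)
$25 + K{\left(l \left(-2\right) \right)} 20 = 25 + \left(-2 + \left(\left(-3\right) \left(-2\right)\right)^{2}\right) 20 = 25 + \left(-2 + 6^{2}\right) 20 = 25 + \left(-2 + 36\right) 20 = 25 + 34 \cdot 20 = 25 + 680 = 705$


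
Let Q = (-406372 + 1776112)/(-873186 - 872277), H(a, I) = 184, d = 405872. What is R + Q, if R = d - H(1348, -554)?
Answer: 236037341268/581821 ≈ 4.0569e+5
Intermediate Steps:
R = 405688 (R = 405872 - 1*184 = 405872 - 184 = 405688)
Q = -456580/581821 (Q = 1369740/(-1745463) = 1369740*(-1/1745463) = -456580/581821 ≈ -0.78474)
R + Q = 405688 - 456580/581821 = 236037341268/581821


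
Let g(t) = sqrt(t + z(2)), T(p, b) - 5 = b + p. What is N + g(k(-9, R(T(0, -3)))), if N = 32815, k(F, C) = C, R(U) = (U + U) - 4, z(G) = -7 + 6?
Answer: 32815 + I ≈ 32815.0 + 1.0*I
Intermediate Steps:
z(G) = -1
T(p, b) = 5 + b + p (T(p, b) = 5 + (b + p) = 5 + b + p)
R(U) = -4 + 2*U (R(U) = 2*U - 4 = -4 + 2*U)
g(t) = sqrt(-1 + t) (g(t) = sqrt(t - 1) = sqrt(-1 + t))
N + g(k(-9, R(T(0, -3)))) = 32815 + sqrt(-1 + (-4 + 2*(5 - 3 + 0))) = 32815 + sqrt(-1 + (-4 + 2*2)) = 32815 + sqrt(-1 + (-4 + 4)) = 32815 + sqrt(-1 + 0) = 32815 + sqrt(-1) = 32815 + I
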